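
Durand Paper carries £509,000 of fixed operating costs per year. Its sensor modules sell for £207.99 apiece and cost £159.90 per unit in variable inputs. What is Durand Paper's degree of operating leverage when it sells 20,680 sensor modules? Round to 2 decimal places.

Contribution at this volume is 20,680 × £48.09 = £994,501.20.
Operating income = contribution − fixed costs = £994,501.20 − £509,000 = £485,501.20.
DOL = contribution ÷ EBIT = £994,501.20 ÷ £485,501.20 = 2.0484.

2.05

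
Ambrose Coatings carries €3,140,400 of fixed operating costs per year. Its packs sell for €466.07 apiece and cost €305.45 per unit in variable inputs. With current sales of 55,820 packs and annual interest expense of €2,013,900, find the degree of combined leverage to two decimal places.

2.35

At 55,820 units, contribution = 55,820 × €160.62 = €8,965,808.40.
EBIT = €8,965,808.40 − €3,140,400 = €5,825,408.40. Interest = €2,013,900.00, so EBIT − I = €3,811,508.40.
Degree of total leverage = total CM / (EBIT − interest) = €8,965,808.40 / €3,811,508.40 = 2.3523.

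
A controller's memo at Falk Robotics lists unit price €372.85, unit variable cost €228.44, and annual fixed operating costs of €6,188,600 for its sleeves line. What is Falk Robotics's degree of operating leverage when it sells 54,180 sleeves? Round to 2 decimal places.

4.78

Total contribution margin = 54,180 × €144.41 = €7,824,133.80.
Operating income = contribution − fixed costs = €7,824,133.80 − €6,188,600 = €1,635,533.80.
Degree of operating leverage = €7,824,133.80 / €1,635,533.80 = 4.7838.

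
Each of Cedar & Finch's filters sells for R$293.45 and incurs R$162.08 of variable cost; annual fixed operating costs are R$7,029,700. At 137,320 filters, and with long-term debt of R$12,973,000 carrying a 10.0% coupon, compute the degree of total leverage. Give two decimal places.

1.86

Total contribution margin = 137,320 × R$131.37 = R$18,039,728.40.
Operating income = contribution − fixed costs = R$18,039,728.40 − R$7,029,700 = R$11,010,028.40. Interest = R$1,297,300.00, so EBIT − I = R$9,712,728.40.
DCL = contribution ÷ (EBIT − I) = R$18,039,728.40 ÷ R$9,712,728.40 = 1.8573.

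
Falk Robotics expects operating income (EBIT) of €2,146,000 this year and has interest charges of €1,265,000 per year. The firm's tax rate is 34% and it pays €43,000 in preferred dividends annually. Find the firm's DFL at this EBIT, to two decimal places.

2.63

Annual interest charges come to €1,265,000.00.
Pre-tax preferred-dividend burden = €43,000 ÷ (1 − 0.34) = €65,151.52.
DFL = EBIT ÷ [EBIT − I − D_p/(1−t)] = €2,146,000 ÷ [€2,146,000 − €1,265,000.00 − €65,151.52] = €2,146,000 ÷ €815,848.48 = 2.6304.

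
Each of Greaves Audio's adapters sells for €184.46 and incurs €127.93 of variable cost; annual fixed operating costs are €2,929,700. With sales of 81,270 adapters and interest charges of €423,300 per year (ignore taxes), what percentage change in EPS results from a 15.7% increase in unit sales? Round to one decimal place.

+58.1%

Contribution at this volume is 81,270 × €56.53 = €4,594,193.10.
EBIT = €4,594,193.10 − €2,929,700 = €1,664,493.10.
After interest of €423,300.00, pre-tax earnings = €1,241,193.10.
DCL = total CM / (EBIT − I) = €4,594,193.10 / €1,241,193.10 = 3.7014.
EPS therefore changes by 3.7014 × (+15.7%) = +58.1%.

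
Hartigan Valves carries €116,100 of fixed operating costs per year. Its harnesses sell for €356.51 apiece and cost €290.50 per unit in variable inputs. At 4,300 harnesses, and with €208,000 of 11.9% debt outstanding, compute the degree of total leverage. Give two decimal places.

1.99

At 4,300 units, contribution = 4,300 × €66.01 = €283,843.00.
Operating income = contribution − fixed costs = €283,843.00 − €116,100 = €167,743.00. Interest = €24,752.00, so EBIT − I = €142,991.00.
DCL = contribution ÷ (EBIT − I) = €283,843.00 ÷ €142,991.00 = 1.9850.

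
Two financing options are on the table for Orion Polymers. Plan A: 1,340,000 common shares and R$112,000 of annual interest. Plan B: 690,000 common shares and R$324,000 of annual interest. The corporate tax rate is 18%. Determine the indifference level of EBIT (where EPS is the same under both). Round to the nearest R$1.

R$549,046

At indifference, (EBIT − 112,000)(1 − t)/1,340,000 = (EBIT − 324,000)(1 − t)/690,000.
Cancelling (1 − t) and cross-multiplying: 690,000·(EBIT − 112,000) = 1,340,000·(EBIT − 324,000).
EBIT × (1,340,000 − 690,000) = 324,000 × 1,340,000 − 112,000 × 690,000 = 356,880,000,000, so EBIT = 356,880,000,000 ÷ 650,000 = 549,046.15.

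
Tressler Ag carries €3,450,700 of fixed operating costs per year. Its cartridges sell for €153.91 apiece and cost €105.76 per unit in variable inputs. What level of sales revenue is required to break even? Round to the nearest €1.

€11,030,057

Contribution margin per unit = €153.91 − €105.76 = €48.15, a CM ratio of €48.15 ÷ €153.91 = 0.3128.
Break-even sales = FC ÷ CM ratio = €3,450,700 × €153.91 / €48.15 = €11,030,057.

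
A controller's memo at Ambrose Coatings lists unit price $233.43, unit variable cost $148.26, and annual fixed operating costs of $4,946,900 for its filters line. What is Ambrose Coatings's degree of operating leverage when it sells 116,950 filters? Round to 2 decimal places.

1.99

Contribution at this volume is 116,950 × $85.17 = $9,960,631.50.
EBIT = $9,960,631.50 − $4,946,900 = $5,013,731.50.
So DOL = total CM / EBIT = $9,960,631.50 / $5,013,731.50 = 1.9867.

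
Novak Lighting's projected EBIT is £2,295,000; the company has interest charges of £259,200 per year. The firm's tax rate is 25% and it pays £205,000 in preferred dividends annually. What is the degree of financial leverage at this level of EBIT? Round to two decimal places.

1.30

Interest = £259,200.00.
Pre-tax preferred-dividend burden = £205,000 ÷ (1 − 0.25) = £273,333.33.
DFL = EBIT ÷ [EBIT − I − D_p/(1−t)] = £2,295,000 ÷ [£2,295,000 − £259,200.00 − £273,333.33] = £2,295,000 ÷ £1,762,466.67 = 1.3022.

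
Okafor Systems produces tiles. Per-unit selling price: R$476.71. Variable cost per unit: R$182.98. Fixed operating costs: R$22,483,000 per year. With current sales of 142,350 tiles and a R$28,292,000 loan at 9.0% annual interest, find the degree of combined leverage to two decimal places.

At 142,350 units, contribution = 142,350 × R$293.73 = R$41,812,465.50.
EBIT = R$41,812,465.50 − R$22,483,000 = R$19,329,465.50. Interest = R$2,546,280.00.
DOL = R$41,812,465.50 ÷ R$19,329,465.50 = 2.1631; DFL = R$19,329,465.50 ÷ R$16,783,185.50 = 1.1517.
Combined leverage = 2.1631 × 1.1517 = 2.4912.

2.49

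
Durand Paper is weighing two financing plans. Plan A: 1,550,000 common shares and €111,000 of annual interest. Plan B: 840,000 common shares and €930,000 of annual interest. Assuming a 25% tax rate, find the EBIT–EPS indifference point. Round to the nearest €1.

€1,898,958

Set EPS_A = EPS_B: (EBIT − €111,000)(1 − 0.25) ÷ 1,550,000 = (EBIT − €930,000)(1 − 0.25) ÷ 840,000.
Cancelling (1 − t) and cross-multiplying: 840,000·(EBIT − 111,000) = 1,550,000·(EBIT − 930,000).
EBIT × (1,550,000 − 840,000) = 930,000 × 1,550,000 − 111,000 × 840,000 = 1,348,260,000,000, so EBIT = 1,348,260,000,000 ÷ 710,000 = 1,898,957.75.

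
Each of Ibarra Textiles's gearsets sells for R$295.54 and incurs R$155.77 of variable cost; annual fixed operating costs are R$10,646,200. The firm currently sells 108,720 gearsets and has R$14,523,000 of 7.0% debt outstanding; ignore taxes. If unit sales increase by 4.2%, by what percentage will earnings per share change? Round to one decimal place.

At 108,720 units, contribution = 108,720 × R$139.77 = R$15,195,794.40.
EBIT = R$15,195,794.40 − R$10,646,200 = R$4,549,594.40.
After interest of R$1,016,610.00, pre-tax earnings = R$3,532,984.40.
Degree of combined leverage = contribution ÷ (EBIT − I) = R$15,195,794.40 ÷ R$3,532,984.40 = 4.3011.
%ΔEPS = DCL × %ΔSales = 4.3011 × +4.2% = +18.1%.

+18.1%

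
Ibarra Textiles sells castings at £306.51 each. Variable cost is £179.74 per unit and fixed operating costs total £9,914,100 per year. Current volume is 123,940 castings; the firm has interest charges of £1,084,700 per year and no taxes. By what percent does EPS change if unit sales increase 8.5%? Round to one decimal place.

+28.3%

Total contribution margin = 123,940 × £126.77 = £15,711,873.80.
EBIT = £15,711,873.80 − £9,914,100 = £5,797,773.80.
After interest of £1,084,700.00, pre-tax earnings = £4,713,073.80.
DCL = total CM / (EBIT − I) = £15,711,873.80 / £4,713,073.80 = 3.3337.
EPS therefore changes by 3.3337 × (+8.5%) = +28.3%.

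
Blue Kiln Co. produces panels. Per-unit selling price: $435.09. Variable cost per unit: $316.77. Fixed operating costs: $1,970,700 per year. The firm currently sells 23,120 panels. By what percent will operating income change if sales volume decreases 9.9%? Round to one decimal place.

Total contribution margin = 23,120 × $118.32 = $2,735,558.40.
Operating income = contribution − fixed costs = $2,735,558.40 − $1,970,700 = $764,858.40.
Degree of operating leverage = $2,735,558.40 / $764,858.40 = 3.5766.
So EBIT moves 3.5766 × (-9.9%) = -35.4%.

-35.4%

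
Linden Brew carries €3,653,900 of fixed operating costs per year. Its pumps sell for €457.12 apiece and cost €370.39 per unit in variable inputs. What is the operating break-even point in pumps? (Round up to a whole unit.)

42,130 pumps

Contribution margin per unit = €457.12 − €370.39 = €86.73.
Break-even Q = €3,653,900 / €86.73 = 42,129.60 → 42,130 pumps.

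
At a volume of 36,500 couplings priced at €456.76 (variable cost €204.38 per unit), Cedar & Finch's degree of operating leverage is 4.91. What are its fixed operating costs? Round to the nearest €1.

€7,335,725

At 36,500 units, contribution = 36,500 × €252.38 = €9,211,870.00.
DOL = contribution / EBIT, so EBIT = €9,211,870.00 / 4.91 = €1,876,144.60.
Fixed costs = CM − EBIT = €9,211,870.00 − €1,876,144.60 = €7,335,725.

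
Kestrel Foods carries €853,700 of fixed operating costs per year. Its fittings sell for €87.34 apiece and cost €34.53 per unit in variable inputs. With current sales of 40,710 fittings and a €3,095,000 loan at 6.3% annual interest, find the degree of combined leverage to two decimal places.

At 40,710 units, contribution = 40,710 × €52.81 = €2,149,895.10.
Operating income = contribution − fixed costs = €2,149,895.10 − €853,700 = €1,296,195.10. Interest = €194,985.00.
DOL = €2,149,895.10 ÷ €1,296,195.10 = 1.6586; DFL = €1,296,195.10 ÷ €1,101,210.10 = 1.1771.
Combined leverage = 1.6586 × 1.1771 = 1.9523.

1.95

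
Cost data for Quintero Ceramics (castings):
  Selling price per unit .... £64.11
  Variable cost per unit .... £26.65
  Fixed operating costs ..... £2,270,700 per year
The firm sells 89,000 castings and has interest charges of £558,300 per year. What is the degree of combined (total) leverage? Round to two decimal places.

6.60

Total contribution margin = 89,000 × £37.46 = £3,333,940.00.
EBIT = £3,333,940.00 − £2,270,700 = £1,063,240.00. Interest = £558,300.00, so EBIT − I = £504,940.00.
Degree of total leverage = total CM / (EBIT − interest) = £3,333,940.00 / £504,940.00 = 6.6026.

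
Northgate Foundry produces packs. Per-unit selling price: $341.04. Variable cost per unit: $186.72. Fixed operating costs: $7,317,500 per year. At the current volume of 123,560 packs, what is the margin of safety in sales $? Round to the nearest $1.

Contribution margin per unit = $341.04 − $186.72 = $154.32. Break-even units = $7,317,500 ÷ $154.32 = 47,417.70; break-even revenue = 47,417.70 × $341.04 = $16,171,333.59.
Current sales = 123,560 × $341.04 = $42,138,902.40.
Margin of safety = $42,138,902.40 − $16,171,333.59 = $25,967,569.

$25,967,569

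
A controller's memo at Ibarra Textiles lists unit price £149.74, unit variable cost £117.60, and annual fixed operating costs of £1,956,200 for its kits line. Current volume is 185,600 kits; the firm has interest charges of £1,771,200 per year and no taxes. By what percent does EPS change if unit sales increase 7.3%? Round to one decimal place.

Contribution at this volume is 185,600 × £32.14 = £5,965,184.00.
Operating income = contribution − fixed costs = £5,965,184.00 − £1,956,200 = £4,008,984.00.
After interest of £1,771,200.00, pre-tax earnings = £2,237,784.00.
Degree of combined leverage = contribution ÷ (EBIT − I) = £5,965,184.00 ÷ £2,237,784.00 = 2.6657.
EPS therefore changes by 2.6657 × (+7.3%) = +19.5%.

+19.5%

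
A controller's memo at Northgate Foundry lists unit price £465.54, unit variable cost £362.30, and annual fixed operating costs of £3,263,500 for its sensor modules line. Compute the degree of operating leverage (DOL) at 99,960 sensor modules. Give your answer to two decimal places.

1.46

At 99,960 units, contribution = 99,960 × £103.24 = £10,319,870.40.
Subtracting fixed costs: EBIT = £10,319,870.40 − £3,263,500 = £7,056,370.40.
DOL = contribution ÷ EBIT = £10,319,870.40 ÷ £7,056,370.40 = 1.4625.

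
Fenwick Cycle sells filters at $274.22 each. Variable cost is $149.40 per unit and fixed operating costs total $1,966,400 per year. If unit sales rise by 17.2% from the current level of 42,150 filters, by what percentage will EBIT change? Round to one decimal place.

Total contribution margin = 42,150 × $124.82 = $5,261,163.00.
Subtracting fixed costs: EBIT = $5,261,163.00 − $1,966,400 = $3,294,763.00.
So DOL = total CM / EBIT = $5,261,163.00 / $3,294,763.00 = 1.5968.
Operating income changes by 1.5968 × +17.2% = +27.5%.

+27.5%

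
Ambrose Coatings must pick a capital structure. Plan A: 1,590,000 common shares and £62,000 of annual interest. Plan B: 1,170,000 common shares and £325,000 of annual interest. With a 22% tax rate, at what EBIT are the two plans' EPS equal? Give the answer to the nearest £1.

£1,057,643

At indifference, (EBIT − 62,000)(1 − t)/1,590,000 = (EBIT − 325,000)(1 − t)/1,170,000.
The (1 − t) factor cancels: (EBIT − 62,000) × 1,170,000 = (EBIT − 325,000) × 1,590,000.
EBIT × (1,590,000 − 1,170,000) = 325,000 × 1,590,000 − 62,000 × 1,170,000 = 444,210,000,000, so EBIT = 444,210,000,000 ÷ 420,000 = 1,057,642.86.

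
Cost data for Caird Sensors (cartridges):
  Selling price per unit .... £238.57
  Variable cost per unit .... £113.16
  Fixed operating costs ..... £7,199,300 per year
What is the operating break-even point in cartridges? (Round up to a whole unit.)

57,407 cartridges

Contribution margin per unit = £238.57 − £113.16 = £125.41.
Break-even Q = £7,199,300 / £125.41 = 57,406.11 → 57,407 cartridges.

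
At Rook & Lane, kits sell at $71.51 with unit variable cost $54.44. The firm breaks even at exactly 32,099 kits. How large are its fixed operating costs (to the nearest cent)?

$547,929.93

Contribution margin per unit = $71.51 − $54.44 = $17.07.
Since BE = FC / CM, FC = 32,099 × $17.07 = $547,929.93.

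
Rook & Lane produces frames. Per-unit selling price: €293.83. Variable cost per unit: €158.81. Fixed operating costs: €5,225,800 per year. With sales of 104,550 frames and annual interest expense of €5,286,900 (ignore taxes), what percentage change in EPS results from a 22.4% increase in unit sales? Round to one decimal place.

+87.7%

Contribution at this volume is 104,550 × €135.02 = €14,116,341.00.
Operating income = contribution − fixed costs = €14,116,341.00 − €5,225,800 = €8,890,541.00.
Interest = €5,286,900.00, so EBIT − I = €3,603,641.00.
DCL = total CM / (EBIT − I) = €14,116,341.00 / €3,603,641.00 = 3.9172.
%ΔEPS = DCL × %ΔSales = 3.9172 × +22.4% = +87.7%.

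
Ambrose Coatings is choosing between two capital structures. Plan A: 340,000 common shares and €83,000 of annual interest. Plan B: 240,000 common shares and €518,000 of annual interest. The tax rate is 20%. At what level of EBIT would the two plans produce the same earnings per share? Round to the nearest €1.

€1,562,000

Set EPS_A = EPS_B: (EBIT − €83,000)(1 − 0.20) ÷ 340,000 = (EBIT − €518,000)(1 − 0.20) ÷ 240,000.
Cancelling (1 − t) and cross-multiplying: 240,000·(EBIT − 83,000) = 340,000·(EBIT − 518,000).
EBIT × (340,000 − 240,000) = 518,000 × 340,000 − 83,000 × 240,000 = 156,200,000,000, so EBIT = 156,200,000,000 ÷ 100,000 = 1,562,000.00.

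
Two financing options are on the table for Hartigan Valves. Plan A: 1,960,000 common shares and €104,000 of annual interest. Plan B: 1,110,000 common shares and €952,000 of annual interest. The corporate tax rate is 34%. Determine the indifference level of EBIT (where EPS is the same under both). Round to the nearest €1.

€2,059,388

At indifference, (EBIT − 104,000)(1 − t)/1,960,000 = (EBIT − 952,000)(1 − t)/1,110,000.
Cancelling (1 − t) and cross-multiplying: 1,110,000·(EBIT − 104,000) = 1,960,000·(EBIT − 952,000).
Solving, EBIT = (952,000·1,960,000 − 104,000·1,110,000) / (1,960,000 − 1,110,000) = 1,750,480,000,000 / 850,000 = 2,059,388.24.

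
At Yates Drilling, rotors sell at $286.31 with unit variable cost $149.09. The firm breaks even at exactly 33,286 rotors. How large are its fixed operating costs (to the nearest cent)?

$4,567,504.92

Unit CM = price − variable cost = $286.31 − $149.09 = $137.22.
Fixed costs = break-even units × CM = 33,286 × $137.22 = $4,567,504.92.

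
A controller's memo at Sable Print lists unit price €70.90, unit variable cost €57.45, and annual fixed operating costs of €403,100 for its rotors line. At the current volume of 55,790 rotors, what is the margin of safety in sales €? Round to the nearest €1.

€1,830,620

Contribution margin per unit = €70.90 − €57.45 = €13.45. Break-even units = €403,100 ÷ €13.45 = 29,970.26; break-even revenue = 29,970.26 × €70.90 = €2,124,891.45.
Current sales = 55,790 × €70.90 = €3,955,511.00.
Margin of safety = €3,955,511.00 − €2,124,891.45 = €1,830,620.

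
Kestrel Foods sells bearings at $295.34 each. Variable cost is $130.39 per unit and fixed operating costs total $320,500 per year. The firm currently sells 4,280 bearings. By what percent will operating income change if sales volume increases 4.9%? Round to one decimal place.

+9.0%

Total contribution margin = 4,280 × $164.95 = $705,986.00.
EBIT = $705,986.00 − $320,500 = $385,486.00.
Degree of operating leverage = $705,986.00 / $385,486.00 = 1.8314.
%ΔEBIT = DOL × %ΔSales = 1.8314 × +4.9% = +9.0%.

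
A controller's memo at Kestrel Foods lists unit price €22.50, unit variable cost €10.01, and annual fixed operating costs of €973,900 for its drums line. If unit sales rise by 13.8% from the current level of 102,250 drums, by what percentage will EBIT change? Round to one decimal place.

Total contribution margin = 102,250 × €12.49 = €1,277,102.50.
Operating income = contribution − fixed costs = €1,277,102.50 − €973,900 = €303,202.50.
So DOL = total CM / EBIT = €1,277,102.50 / €303,202.50 = 4.2120.
Operating income changes by 4.2120 × +13.8% = +58.1%.

+58.1%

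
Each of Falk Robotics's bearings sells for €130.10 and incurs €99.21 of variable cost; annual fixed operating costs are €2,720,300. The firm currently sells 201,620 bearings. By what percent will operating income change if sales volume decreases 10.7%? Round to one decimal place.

Contribution at this volume is 201,620 × €30.89 = €6,228,041.80.
EBIT = €6,228,041.80 − €2,720,300 = €3,507,741.80.
So DOL = total CM / EBIT = €6,228,041.80 / €3,507,741.80 = 1.7755.
%ΔEBIT = DOL × %ΔSales = 1.7755 × -10.7% = -19.0%.

-19.0%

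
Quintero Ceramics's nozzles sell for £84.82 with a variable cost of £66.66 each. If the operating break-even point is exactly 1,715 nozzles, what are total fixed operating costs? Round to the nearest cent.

Each unit contributes £84.82 − £66.66 = £18.16.
Fixed costs = break-even units × CM = 1,715 × £18.16 = £31,144.40.

£31,144.40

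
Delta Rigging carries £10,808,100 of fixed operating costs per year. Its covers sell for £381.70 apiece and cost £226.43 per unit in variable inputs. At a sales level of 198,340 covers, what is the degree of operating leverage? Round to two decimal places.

Total contribution margin = 198,340 × £155.27 = £30,796,251.80.
Subtracting fixed costs: EBIT = £30,796,251.80 − £10,808,100 = £19,988,151.80.
Degree of operating leverage = £30,796,251.80 / £19,988,151.80 = 1.5407.

1.54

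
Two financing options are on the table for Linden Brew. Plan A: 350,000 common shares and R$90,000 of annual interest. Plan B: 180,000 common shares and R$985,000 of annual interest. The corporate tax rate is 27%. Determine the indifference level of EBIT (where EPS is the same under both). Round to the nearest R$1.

R$1,932,647

Set EPS_A = EPS_B: (EBIT − R$90,000)(1 − 0.27) ÷ 350,000 = (EBIT − R$985,000)(1 − 0.27) ÷ 180,000.
Cancelling (1 − t) and cross-multiplying: 180,000·(EBIT − 90,000) = 350,000·(EBIT − 985,000).
Solving, EBIT = (985,000·350,000 − 90,000·180,000) / (350,000 − 180,000) = 328,550,000,000 / 170,000 = 1,932,647.06.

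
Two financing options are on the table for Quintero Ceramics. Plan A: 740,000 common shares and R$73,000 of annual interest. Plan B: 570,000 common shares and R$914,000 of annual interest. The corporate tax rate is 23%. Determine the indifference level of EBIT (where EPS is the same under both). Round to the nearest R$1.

R$3,733,824

Set EPS_A = EPS_B: (EBIT − R$73,000)(1 − 0.23) ÷ 740,000 = (EBIT − R$914,000)(1 − 0.23) ÷ 570,000.
The (1 − t) factor cancels: (EBIT − 73,000) × 570,000 = (EBIT − 914,000) × 740,000.
Solving, EBIT = (914,000·740,000 − 73,000·570,000) / (740,000 − 570,000) = 634,750,000,000 / 170,000 = 3,733,823.53.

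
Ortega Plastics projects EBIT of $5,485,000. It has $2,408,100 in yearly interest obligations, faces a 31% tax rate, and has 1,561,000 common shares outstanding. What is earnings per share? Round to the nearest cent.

$1.36

Interest = $2,408,100.00, so EBT = $5,485,000 − $2,408,100.00 = $3,076,900.00.
After tax at 31%: net income = $3,076,900.00 × 0.69 = $2,123,061.00.
Per share: $2,123,061.00 / 1,561,000 shares = $1.36.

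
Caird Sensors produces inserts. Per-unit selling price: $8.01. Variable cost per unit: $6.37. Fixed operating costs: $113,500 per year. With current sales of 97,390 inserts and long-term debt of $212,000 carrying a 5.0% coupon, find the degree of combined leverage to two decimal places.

Total contribution margin = 97,390 × $1.64 = $159,719.60.
EBIT = $159,719.60 − $113,500 = $46,219.60. Interest = $10,600.00.
DOL = $159,719.60 ÷ $46,219.60 = 3.4557; DFL = $46,219.60 ÷ $35,619.60 = 1.2976.
Combined leverage = 3.4557 × 1.2976 = 4.4841.

4.48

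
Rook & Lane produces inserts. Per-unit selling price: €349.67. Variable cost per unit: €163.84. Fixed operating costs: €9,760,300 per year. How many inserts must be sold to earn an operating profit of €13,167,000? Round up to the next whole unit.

Unit CM = price − variable cost = €349.67 − €163.84 = €185.83.
Units = (FC + target) / CM = (€9,760,300 + €13,167,000) / €185.83 = 123,377.82, so 123,378 inserts.

123,378 inserts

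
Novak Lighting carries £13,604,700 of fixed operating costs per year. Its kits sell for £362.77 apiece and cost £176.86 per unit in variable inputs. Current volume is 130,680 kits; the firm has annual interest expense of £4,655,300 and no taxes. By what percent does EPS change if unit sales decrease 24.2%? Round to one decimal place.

-97.4%

At 130,680 units, contribution = 130,680 × £185.91 = £24,294,718.80.
Operating income = contribution − fixed costs = £24,294,718.80 − £13,604,700 = £10,690,018.80.
After interest of £4,655,300.00, pre-tax earnings = £6,034,718.80.
DCL = total CM / (EBIT − I) = £24,294,718.80 / £6,034,718.80 = 4.0258.
EPS therefore changes by 4.0258 × (-24.2%) = -97.4%.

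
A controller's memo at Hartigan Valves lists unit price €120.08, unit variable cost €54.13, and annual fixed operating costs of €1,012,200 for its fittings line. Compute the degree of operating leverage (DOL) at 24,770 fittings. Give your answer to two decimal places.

At 24,770 units, contribution = 24,770 × €65.95 = €1,633,581.50.
Operating income = contribution − fixed costs = €1,633,581.50 − €1,012,200 = €621,381.50.
DOL = contribution ÷ EBIT = €1,633,581.50 ÷ €621,381.50 = 2.6290.

2.63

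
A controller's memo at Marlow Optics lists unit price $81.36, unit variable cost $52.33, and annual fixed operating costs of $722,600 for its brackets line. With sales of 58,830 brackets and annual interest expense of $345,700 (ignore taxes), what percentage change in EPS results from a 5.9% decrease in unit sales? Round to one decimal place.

At 58,830 units, contribution = 58,830 × $29.03 = $1,707,834.90.
Operating income = contribution − fixed costs = $1,707,834.90 − $722,600 = $985,234.90.
After interest of $345,700.00, pre-tax earnings = $639,534.90.
DCL = total CM / (EBIT − I) = $1,707,834.90 / $639,534.90 = 2.6704.
%ΔEPS = DCL × %ΔSales = 2.6704 × -5.9% = -15.8%.

-15.8%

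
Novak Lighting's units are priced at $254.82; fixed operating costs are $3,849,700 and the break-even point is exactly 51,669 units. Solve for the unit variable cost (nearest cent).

Contribution per unit must be FC / Q = $3,849,700 / 51,669 = $74.5070.
Hence VC = price − CM = $254.82 − $74.5070 = $180.31.

$180.31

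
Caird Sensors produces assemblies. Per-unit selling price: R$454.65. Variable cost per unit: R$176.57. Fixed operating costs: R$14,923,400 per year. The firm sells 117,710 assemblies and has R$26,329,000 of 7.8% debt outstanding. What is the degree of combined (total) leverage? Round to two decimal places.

Total contribution margin = 117,710 × R$278.08 = R$32,732,796.80.
Subtracting fixed costs: EBIT = R$32,732,796.80 − R$14,923,400 = R$17,809,396.80. Interest = R$2,053,662.00, so EBIT − I = R$15,755,734.80.
Degree of total leverage = total CM / (EBIT − interest) = R$32,732,796.80 / R$15,755,734.80 = 2.0775.

2.08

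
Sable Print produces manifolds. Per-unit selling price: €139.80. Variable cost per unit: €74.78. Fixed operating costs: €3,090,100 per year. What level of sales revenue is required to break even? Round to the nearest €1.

€6,644,048

Contribution margin per unit = €139.80 − €74.78 = €65.02, a CM ratio of €65.02 ÷ €139.80 = 0.4651.
Break-even revenue = fixed costs × price ÷ CM = €3,090,100 × €139.80 ÷ €65.02 = €6,644,048.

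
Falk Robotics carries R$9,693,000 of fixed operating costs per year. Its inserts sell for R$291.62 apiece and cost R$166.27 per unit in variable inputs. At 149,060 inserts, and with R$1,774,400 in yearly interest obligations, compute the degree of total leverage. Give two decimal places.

2.59

Total contribution margin = 149,060 × R$125.35 = R$18,684,671.00.
EBIT = R$18,684,671.00 − R$9,693,000 = R$8,991,671.00. Interest = R$1,774,400.00, so EBIT − I = R$7,217,271.00.
DCL = contribution ÷ (EBIT − I) = R$18,684,671.00 ÷ R$7,217,271.00 = 2.5889.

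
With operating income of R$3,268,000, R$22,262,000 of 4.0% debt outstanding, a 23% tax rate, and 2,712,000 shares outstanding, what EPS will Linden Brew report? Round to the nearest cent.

R$0.68

Pre-tax income = R$3,268,000 − R$890,480.00 = R$2,377,520.00.
After tax at 23%: net income = R$2,377,520.00 × 0.77 = R$1,830,690.40.
Per share: R$1,830,690.40 / 2,712,000 shares = R$0.68.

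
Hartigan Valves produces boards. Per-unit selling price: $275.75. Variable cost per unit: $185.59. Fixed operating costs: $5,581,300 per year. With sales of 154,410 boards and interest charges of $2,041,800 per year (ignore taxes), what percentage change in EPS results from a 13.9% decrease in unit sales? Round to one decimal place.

At 154,410 units, contribution = 154,410 × $90.16 = $13,921,605.60.
EBIT = $13,921,605.60 − $5,581,300 = $8,340,305.60.
After interest of $2,041,800.00, pre-tax earnings = $6,298,505.60.
Degree of combined leverage = contribution ÷ (EBIT − I) = $13,921,605.60 ÷ $6,298,505.60 = 2.2103.
EPS therefore changes by 2.2103 × (-13.9%) = -30.7%.

-30.7%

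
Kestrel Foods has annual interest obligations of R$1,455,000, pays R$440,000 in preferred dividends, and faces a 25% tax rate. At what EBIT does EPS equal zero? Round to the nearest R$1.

Preferred dividends are paid after tax, so their pre-tax equivalent is R$440,000 ÷ (1 − 0.25) = R$586,666.67.
Financial break-even EBIT = interest + D_p ÷ (1 − t) = R$1,455,000 + R$586,666.67 = R$2,041,666.67.

R$2,041,667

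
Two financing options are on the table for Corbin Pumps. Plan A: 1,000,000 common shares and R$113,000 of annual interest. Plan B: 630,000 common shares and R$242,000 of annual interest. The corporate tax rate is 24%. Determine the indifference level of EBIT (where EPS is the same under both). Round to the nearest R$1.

Set EPS_A = EPS_B: (EBIT − R$113,000)(1 − 0.24) ÷ 1,000,000 = (EBIT − R$242,000)(1 − 0.24) ÷ 630,000.
Cancelling (1 − t) and cross-multiplying: 630,000·(EBIT − 113,000) = 1,000,000·(EBIT − 242,000).
Solving, EBIT = (242,000·1,000,000 − 113,000·630,000) / (1,000,000 − 630,000) = 170,810,000,000 / 370,000 = 461,648.65.

R$461,649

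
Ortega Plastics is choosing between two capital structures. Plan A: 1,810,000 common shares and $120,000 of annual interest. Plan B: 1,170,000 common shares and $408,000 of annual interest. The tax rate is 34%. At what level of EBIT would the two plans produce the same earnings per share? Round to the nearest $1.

At indifference, (EBIT − 120,000)(1 − t)/1,810,000 = (EBIT − 408,000)(1 − t)/1,170,000.
The (1 − t) factor cancels: (EBIT − 120,000) × 1,170,000 = (EBIT − 408,000) × 1,810,000.
Solving, EBIT = (408,000·1,810,000 − 120,000·1,170,000) / (1,810,000 − 1,170,000) = 598,080,000,000 / 640,000 = 934,500.00.

$934,500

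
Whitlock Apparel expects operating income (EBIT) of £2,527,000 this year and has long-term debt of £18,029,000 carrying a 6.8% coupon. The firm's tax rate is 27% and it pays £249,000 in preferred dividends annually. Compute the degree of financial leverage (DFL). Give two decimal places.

2.63

Annual interest charges come to £1,225,972.00.
Preferred dividends grossed up pre-tax: £249,000 / (1 − 0.27) = £341,095.89.
DFL = EBIT ÷ [EBIT − I − D_p/(1−t)] = £2,527,000 ÷ [£2,527,000 − £1,225,972.00 − £341,095.89] = £2,527,000 ÷ £959,932.11 = 2.6325.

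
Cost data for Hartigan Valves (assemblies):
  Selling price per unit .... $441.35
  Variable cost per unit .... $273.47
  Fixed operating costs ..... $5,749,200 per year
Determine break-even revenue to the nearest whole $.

$15,114,424

CM per unit = $441.35 − $273.47 = $167.88; CM ratio = $167.88 / $441.35 = 0.3804.
Break-even sales = FC ÷ CM ratio = $5,749,200 × $441.35 / $167.88 = $15,114,424.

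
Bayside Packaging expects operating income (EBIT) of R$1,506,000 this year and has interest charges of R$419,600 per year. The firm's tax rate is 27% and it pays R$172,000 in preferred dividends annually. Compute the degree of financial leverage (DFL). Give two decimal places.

Interest = R$419,600.00.
Pre-tax preferred-dividend burden = R$172,000 ÷ (1 − 0.27) = R$235,616.44.
DFL = EBIT ÷ [EBIT − I − D_p/(1−t)] = R$1,506,000 ÷ [R$1,506,000 − R$419,600.00 − R$235,616.44] = R$1,506,000 ÷ R$850,783.56 = 1.7701.

1.77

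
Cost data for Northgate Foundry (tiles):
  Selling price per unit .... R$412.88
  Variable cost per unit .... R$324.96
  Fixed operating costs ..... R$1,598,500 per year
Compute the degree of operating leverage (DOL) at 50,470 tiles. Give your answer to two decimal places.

1.56

Total contribution margin = 50,470 × R$87.92 = R$4,437,322.40.
Operating income = contribution − fixed costs = R$4,437,322.40 − R$1,598,500 = R$2,838,822.40.
So DOL = total CM / EBIT = R$4,437,322.40 / R$2,838,822.40 = 1.5631.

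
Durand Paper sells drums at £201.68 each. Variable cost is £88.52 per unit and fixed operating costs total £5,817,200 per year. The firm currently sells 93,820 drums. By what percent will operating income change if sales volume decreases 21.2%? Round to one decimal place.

Contribution at this volume is 93,820 × £113.16 = £10,616,671.20.
Subtracting fixed costs: EBIT = £10,616,671.20 − £5,817,200 = £4,799,471.20.
So DOL = total CM / EBIT = £10,616,671.20 / £4,799,471.20 = 2.2121.
So EBIT moves 2.2121 × (-21.2%) = -46.9%.

-46.9%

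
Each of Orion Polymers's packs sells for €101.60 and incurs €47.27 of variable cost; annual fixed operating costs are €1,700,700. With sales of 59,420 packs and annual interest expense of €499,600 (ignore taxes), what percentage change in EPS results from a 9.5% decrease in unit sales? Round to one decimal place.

At 59,420 units, contribution = 59,420 × €54.33 = €3,228,288.60.
EBIT = €3,228,288.60 − €1,700,700 = €1,527,588.60.
Interest = €499,600.00, so EBIT − I = €1,027,988.60.
Degree of combined leverage = contribution ÷ (EBIT − I) = €3,228,288.60 ÷ €1,027,988.60 = 3.1404.
%ΔEPS = DCL × %ΔSales = 3.1404 × -9.5% = -29.8%.

-29.8%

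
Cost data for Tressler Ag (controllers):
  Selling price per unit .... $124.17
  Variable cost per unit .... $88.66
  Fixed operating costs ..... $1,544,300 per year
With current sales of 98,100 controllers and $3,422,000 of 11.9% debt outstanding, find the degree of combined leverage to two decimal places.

2.27

Contribution at this volume is 98,100 × $35.51 = $3,483,531.00.
Subtracting fixed costs: EBIT = $3,483,531.00 − $1,544,300 = $1,939,231.00. Interest = $407,218.00, so EBIT − I = $1,532,013.00.
Degree of total leverage = total CM / (EBIT − interest) = $3,483,531.00 / $1,532,013.00 = 2.2738.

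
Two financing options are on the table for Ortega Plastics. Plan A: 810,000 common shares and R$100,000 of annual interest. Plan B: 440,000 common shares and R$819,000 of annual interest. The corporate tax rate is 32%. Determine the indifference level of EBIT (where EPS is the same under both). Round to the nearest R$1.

R$1,674,027

Set EPS_A = EPS_B: (EBIT − R$100,000)(1 − 0.32) ÷ 810,000 = (EBIT − R$819,000)(1 − 0.32) ÷ 440,000.
The (1 − t) factor cancels: (EBIT − 100,000) × 440,000 = (EBIT − 819,000) × 810,000.
Solving, EBIT = (819,000·810,000 − 100,000·440,000) / (810,000 − 440,000) = 619,390,000,000 / 370,000 = 1,674,027.03.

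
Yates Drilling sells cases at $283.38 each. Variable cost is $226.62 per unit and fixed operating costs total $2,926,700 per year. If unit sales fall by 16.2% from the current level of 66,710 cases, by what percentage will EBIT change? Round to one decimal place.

Contribution at this volume is 66,710 × $56.76 = $3,786,459.60.
Subtracting fixed costs: EBIT = $3,786,459.60 − $2,926,700 = $859,759.60.
Degree of operating leverage = $3,786,459.60 / $859,759.60 = 4.4041.
%ΔEBIT = DOL × %ΔSales = 4.4041 × -16.2% = -71.3%.

-71.3%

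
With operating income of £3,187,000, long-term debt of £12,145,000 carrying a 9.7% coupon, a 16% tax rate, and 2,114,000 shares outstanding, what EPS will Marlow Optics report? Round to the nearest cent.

£0.80

Interest = £1,178,065.00, so EBT = £3,187,000 − £1,178,065.00 = £2,008,935.00.
Net income = £2,008,935.00 × (1 − 0.16) = £1,687,505.40.
EPS = £1,687,505.40 ÷ 2,114,000 = £0.80.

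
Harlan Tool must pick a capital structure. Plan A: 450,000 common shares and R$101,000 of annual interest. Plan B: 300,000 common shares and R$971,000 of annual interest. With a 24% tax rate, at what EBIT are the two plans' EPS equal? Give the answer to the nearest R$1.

R$2,711,000

At indifference, (EBIT − 101,000)(1 − t)/450,000 = (EBIT − 971,000)(1 − t)/300,000.
Cancelling (1 − t) and cross-multiplying: 300,000·(EBIT − 101,000) = 450,000·(EBIT − 971,000).
EBIT × (450,000 − 300,000) = 971,000 × 450,000 − 101,000 × 300,000 = 406,650,000,000, so EBIT = 406,650,000,000 ÷ 150,000 = 2,711,000.00.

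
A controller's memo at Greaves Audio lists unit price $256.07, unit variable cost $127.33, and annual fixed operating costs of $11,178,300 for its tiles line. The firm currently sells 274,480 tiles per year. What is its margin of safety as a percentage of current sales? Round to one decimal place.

68.4%

Each unit contributes $256.07 − $127.33 = $128.74. Break-even units = $11,178,300 ÷ $128.74 = 86,828.49; break-even revenue = 86,828.49 × $256.07 = $22,234,171.83.
Current sales = 274,480 × $256.07 = $70,286,093.60.
Margin of safety = ($70,286,093.60 − $22,234,171.83) ÷ $70,286,093.60 = 68.4%.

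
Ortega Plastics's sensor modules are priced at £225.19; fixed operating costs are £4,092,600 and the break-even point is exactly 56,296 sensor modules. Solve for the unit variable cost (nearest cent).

At break-even, FC = Q × (P − VC), so P − VC = £4,092,600 ÷ 56,296 = £72.6979.
Hence VC = price − CM = £225.19 − £72.6979 = £152.49.

£152.49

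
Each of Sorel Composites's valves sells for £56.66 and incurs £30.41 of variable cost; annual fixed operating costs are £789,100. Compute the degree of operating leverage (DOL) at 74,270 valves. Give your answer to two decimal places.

Contribution at this volume is 74,270 × £26.25 = £1,949,587.50.
EBIT = £1,949,587.50 − £789,100 = £1,160,487.50.
Degree of operating leverage = £1,949,587.50 / £1,160,487.50 = 1.6800.

1.68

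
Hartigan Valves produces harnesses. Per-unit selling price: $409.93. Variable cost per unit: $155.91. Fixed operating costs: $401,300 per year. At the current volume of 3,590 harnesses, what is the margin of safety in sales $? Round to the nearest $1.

Contribution margin per unit = $409.93 − $155.91 = $254.02. Break-even units = $401,300 ÷ $254.02 = 1,579.80; break-even revenue = 1,579.80 × $409.93 = $647,606.13.
Actual sales revenue = 3,590 × $409.93 = $1,471,648.70.
Margin of safety = $1,471,648.70 − $647,606.13 = $824,043.

$824,043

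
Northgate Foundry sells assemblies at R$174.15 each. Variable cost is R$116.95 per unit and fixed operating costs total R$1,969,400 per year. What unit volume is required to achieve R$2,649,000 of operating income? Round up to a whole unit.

80,742 assemblies

Unit CM = price − variable cost = R$174.15 − R$116.95 = R$57.20.
Required volume = (fixed costs + target profit) ÷ CM = (R$1,969,400 + R$2,649,000) ÷ R$57.20 = 80,741.26, so 80,742 assemblies.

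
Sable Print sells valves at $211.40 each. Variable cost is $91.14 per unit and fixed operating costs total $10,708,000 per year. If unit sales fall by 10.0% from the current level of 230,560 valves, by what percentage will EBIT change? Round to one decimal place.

-16.3%

At 230,560 units, contribution = 230,560 × $120.26 = $27,727,145.60.
Subtracting fixed costs: EBIT = $27,727,145.60 − $10,708,000 = $17,019,145.60.
DOL = contribution ÷ EBIT = $27,727,145.60 ÷ $17,019,145.60 = 1.6292.
Operating income changes by 1.6292 × -10.0% = -16.3%.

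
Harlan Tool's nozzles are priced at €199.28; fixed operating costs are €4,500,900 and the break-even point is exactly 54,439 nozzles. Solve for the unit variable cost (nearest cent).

€116.60

Contribution per unit must be FC / Q = €4,500,900 / 54,439 = €82.6779.
Hence VC = price − CM = €199.28 − €82.6779 = €116.60.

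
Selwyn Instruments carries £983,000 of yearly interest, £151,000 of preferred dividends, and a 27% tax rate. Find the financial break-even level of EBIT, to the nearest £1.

Preferred dividends are paid after tax, so their pre-tax equivalent is £151,000 ÷ (1 − 0.27) = £206,849.32.
EPS = 0 when EBIT covers interest plus the pre-tax preferred burden: £983,000 + £206,849.32 = £1,189,849.32.

£1,189,849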